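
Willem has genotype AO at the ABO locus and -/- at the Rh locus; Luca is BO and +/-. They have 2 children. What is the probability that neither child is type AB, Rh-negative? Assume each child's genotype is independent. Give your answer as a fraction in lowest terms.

ABO cross AO × BO → 1/4 O, 1/4 A, 1/4 B, 1/4 AB.
Rh cross -/- × +/- → 1/2 Rh+, 1/2 Rh-; so P(type AB, Rh-negative) = 1/4 × 1/2 = 1/8 per child.
P(not type AB, Rh-negative) = 7/8 for one child; (7/8)^2 = 49/64.

49/64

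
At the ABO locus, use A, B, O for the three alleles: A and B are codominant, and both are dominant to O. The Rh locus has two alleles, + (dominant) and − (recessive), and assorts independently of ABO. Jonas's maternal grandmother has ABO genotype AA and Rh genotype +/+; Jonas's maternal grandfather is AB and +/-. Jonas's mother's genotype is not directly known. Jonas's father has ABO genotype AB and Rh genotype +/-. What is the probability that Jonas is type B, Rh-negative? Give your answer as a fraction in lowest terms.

1/64

Jonas's mother's ABO genotype from AA × AB: 1/2 AA, 1/2 AB.
Crossing each possibility with the father AB and summing P(type B): 1/2·0 + 1/2·1/4 = 1/8.
Similarly for Rh via the mother's Rh distribution: P(Rh-) = 1/8.
Independent loci: 1/8 × 1/8 = 1/64.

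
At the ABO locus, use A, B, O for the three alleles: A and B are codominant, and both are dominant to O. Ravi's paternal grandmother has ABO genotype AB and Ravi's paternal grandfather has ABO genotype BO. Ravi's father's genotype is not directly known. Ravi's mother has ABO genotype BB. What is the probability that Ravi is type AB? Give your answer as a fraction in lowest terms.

1/4

Ravi's father's ABO genotype from AB × BO: 1/4 AB, 1/4 AO, 1/4 BB, 1/4 BO.
Crossing each possibility with the mother BB and summing P(type AB): 1/4·1/2 + 1/4·1/2 + 1/4·0 + 1/4·0 = 1/4.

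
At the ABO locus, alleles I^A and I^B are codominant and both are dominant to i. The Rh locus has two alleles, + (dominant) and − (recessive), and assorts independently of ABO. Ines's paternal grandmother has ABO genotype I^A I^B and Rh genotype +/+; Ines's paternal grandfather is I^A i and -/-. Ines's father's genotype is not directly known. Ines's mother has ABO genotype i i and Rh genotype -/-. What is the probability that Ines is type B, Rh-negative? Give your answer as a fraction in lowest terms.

1/8

Ines's father's ABO genotype from I^A I^B × I^A i: 1/4 I^A I^A, 1/4 I^A I^B, 1/4 I^A i, 1/4 I^B i.
Crossing each possibility with the mother i i and summing P(type B): 1/4·0 + 1/4·1/2 + 1/4·0 + 1/4·1/2 = 1/4.
Similarly for Rh via the father's Rh distribution: P(Rh-) = 1/2.
Independent loci: 1/4 × 1/2 = 1/8.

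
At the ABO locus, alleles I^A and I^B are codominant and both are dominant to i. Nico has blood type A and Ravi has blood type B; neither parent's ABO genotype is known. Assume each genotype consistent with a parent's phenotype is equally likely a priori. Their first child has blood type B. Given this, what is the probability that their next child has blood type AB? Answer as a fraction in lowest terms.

Possible genotypes: Nico ∈ {I^A I^A, I^A i}; Ravi ∈ {I^B I^B, I^B i}.
Weight each parental genotype pair by prior × P(type-B child):
  I^A i × I^B I^B: posterior weight 2/3; P(next child type AB) = 1/2.
  I^A i × I^B i: posterior weight 1/3; P(next child type AB) = 1/4.
Weighted sum = 5/12.

5/12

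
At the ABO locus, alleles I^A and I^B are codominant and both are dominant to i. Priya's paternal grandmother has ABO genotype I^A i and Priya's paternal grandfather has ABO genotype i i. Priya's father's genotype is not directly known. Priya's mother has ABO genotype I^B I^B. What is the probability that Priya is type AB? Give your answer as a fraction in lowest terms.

Priya's father's ABO genotype from I^A i × i i: 1/2 I^A i, 1/2 i i.
Crossing each possibility with the mother I^B I^B and summing P(type AB): 1/2·1/2 + 1/2·0 = 1/4.

1/4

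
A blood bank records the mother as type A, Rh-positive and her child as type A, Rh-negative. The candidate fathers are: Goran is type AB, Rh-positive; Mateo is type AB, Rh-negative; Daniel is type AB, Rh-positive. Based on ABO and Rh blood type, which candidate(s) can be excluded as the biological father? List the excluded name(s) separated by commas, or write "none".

A candidate is excluded only if no genotype consistent with his phenotype could produce a type A, Rh-negative child with a type A, Rh-positive mother.
Every candidate has at least one consistent genotype combination, so none can be excluded.

none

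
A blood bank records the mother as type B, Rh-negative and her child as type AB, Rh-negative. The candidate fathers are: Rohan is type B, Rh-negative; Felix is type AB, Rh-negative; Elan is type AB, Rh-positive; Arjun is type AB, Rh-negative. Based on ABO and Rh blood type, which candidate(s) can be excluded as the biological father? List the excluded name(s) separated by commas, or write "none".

Rohan

A candidate is excluded only if no genotype consistent with his phenotype could produce a type AB, Rh-negative child with a type B, Rh-negative mother.
Rohan (type B, Rh-): no genotype consistent with that phenotype can produce a type-AB Rh- child with a type-B mother.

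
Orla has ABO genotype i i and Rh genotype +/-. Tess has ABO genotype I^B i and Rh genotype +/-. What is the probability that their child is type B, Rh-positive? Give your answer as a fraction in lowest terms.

3/8

ABO cross i i × I^B i → offspring phenotypes: 1/2 O, 1/2 B.
Rh cross +/- × +/- → 3/4 Rh+, 1/4 Rh-.
Independent loci: P(type B, Rh-positive) = 1/2 × 3/4 = 3/8.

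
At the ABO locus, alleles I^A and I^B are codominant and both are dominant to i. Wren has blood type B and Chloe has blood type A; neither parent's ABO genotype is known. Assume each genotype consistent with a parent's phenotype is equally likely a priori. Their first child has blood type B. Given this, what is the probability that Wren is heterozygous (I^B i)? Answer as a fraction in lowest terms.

Possible genotypes: Wren ∈ {I^B I^B, I^B i}; Chloe ∈ {I^A I^A, I^A i}.
Weight each parental genotype pair by prior × P(type-B child):
  I^B I^B × I^A i: posterior weight 2/3.
  I^B i × I^A i: posterior weight 1/3.
Sum the posterior weight over pairs where Wren is I^B i: 1/3.

1/3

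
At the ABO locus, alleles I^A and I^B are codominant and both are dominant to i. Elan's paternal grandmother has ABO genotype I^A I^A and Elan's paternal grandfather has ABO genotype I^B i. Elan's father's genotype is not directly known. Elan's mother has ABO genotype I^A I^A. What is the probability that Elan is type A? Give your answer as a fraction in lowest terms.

Elan's father's ABO genotype from I^A I^A × I^B i: 1/2 I^A I^B, 1/2 I^A i.
Crossing each possibility with the mother I^A I^A and summing P(type A): 1/2·1/2 + 1/2·1 = 3/4.

3/4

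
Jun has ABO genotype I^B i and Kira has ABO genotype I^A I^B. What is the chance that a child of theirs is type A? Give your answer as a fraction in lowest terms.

1/4

ABO cross I^B i × I^A I^B → offspring phenotypes: 1/4 A, 1/2 B, 1/4 AB.
So P(type A) = 1/4.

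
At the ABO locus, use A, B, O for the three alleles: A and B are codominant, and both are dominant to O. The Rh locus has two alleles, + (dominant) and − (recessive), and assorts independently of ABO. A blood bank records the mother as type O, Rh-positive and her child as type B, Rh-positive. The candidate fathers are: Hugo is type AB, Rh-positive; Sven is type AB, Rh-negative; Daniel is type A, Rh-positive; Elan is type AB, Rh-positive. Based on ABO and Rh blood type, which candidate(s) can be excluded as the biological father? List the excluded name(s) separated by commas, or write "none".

A candidate is excluded only if no genotype consistent with his phenotype could produce a type B, Rh-positive child with a type O, Rh-positive mother.
Daniel (type A, Rh+): no genotype consistent with that phenotype can produce a type-B Rh+ child with a type-O mother.

Daniel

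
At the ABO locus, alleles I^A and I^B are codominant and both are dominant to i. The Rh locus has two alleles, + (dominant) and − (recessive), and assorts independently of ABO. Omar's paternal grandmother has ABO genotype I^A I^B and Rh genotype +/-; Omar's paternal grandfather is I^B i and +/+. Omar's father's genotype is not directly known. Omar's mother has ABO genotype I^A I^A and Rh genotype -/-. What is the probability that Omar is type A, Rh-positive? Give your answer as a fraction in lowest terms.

3/8

Omar's father's ABO genotype from I^A I^B × I^B i: 1/4 I^A I^B, 1/4 I^A i, 1/4 I^B I^B, 1/4 I^B i.
Crossing each possibility with the mother I^A I^A and summing P(type A): 1/4·1/2 + 1/4·1 + 1/4·0 + 1/4·1/2 = 1/2.
Similarly for Rh via the father's Rh distribution: P(Rh+) = 3/4.
Independent loci: 1/2 × 3/4 = 3/8.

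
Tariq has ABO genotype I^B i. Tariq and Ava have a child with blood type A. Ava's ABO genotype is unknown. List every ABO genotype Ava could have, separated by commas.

For each candidate genotype of Ava, check whether crossing it with I^B i can produce every observed child phenotype.
  I^A I^A → possible child types {A, AB} ✓
  I^A I^B → possible child types {A, B, AB} ✓
  I^A i → possible child types {O, A, B, AB} ✓
  I^B I^B → possible child types {B} ✗
  I^B i → possible child types {O, B} ✗
  i i → possible child types {O, B} ✗

I^A I^A, I^A I^B, I^A i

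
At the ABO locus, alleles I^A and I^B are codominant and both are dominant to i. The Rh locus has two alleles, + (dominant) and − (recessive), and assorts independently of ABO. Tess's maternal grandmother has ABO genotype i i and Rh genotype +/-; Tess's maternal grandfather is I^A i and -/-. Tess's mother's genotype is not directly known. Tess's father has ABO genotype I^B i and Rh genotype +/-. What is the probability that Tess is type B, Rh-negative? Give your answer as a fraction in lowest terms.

9/64

Tess's mother's ABO genotype from i i × I^A i: 1/2 I^A i, 1/2 i i.
Crossing each possibility with the father I^B i and summing P(type B): 1/2·1/4 + 1/2·1/2 = 3/8.
Similarly for Rh via the mother's Rh distribution: P(Rh-) = 3/8.
Independent loci: 3/8 × 3/8 = 9/64.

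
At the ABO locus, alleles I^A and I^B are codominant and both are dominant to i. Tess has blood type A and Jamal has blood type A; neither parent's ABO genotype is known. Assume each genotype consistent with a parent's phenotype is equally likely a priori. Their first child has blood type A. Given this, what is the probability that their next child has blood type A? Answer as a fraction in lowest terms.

19/20

Possible genotypes: Tess ∈ {I^A I^A, I^A i}; Jamal ∈ {I^A I^A, I^A i}.
Weight each parental genotype pair by prior × P(type-A child):
  I^A I^A × I^A I^A: posterior weight 4/15; P(next child type A) = 1.
  I^A I^A × I^A i: posterior weight 4/15; P(next child type A) = 1.
  I^A i × I^A I^A: posterior weight 4/15; P(next child type A) = 1.
  I^A i × I^A i: posterior weight 1/5; P(next child type A) = 3/4.
Weighted sum = 19/20.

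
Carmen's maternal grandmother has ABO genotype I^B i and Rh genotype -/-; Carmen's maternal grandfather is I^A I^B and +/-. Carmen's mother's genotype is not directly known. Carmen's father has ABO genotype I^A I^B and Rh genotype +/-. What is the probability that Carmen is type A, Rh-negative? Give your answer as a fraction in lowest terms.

Carmen's mother's ABO genotype from I^B i × I^A I^B: 1/4 I^A I^B, 1/4 I^A i, 1/4 I^B I^B, 1/4 I^B i.
Crossing each possibility with the father I^A I^B and summing P(type A): 1/4·1/4 + 1/4·1/2 + 1/4·0 + 1/4·1/4 = 1/4.
Similarly for Rh via the mother's Rh distribution: P(Rh-) = 3/8.
Independent loci: 1/4 × 3/8 = 3/32.

3/32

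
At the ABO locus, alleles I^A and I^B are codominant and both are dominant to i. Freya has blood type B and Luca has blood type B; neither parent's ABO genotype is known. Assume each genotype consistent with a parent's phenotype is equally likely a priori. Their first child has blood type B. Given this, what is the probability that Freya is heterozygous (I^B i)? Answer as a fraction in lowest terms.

7/15

Possible genotypes: Freya ∈ {I^B I^B, I^B i}; Luca ∈ {I^B I^B, I^B i}.
Weight each parental genotype pair by prior × P(type-B child):
  I^B I^B × I^B I^B: posterior weight 4/15.
  I^B I^B × I^B i: posterior weight 4/15.
  I^B i × I^B I^B: posterior weight 4/15.
  I^B i × I^B i: posterior weight 1/5.
Sum the posterior weight over pairs where Freya is I^B i: 7/15.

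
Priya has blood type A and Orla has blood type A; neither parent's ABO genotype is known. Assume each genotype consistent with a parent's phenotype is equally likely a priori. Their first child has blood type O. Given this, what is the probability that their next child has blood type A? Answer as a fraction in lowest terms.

3/4

Possible genotypes: Priya ∈ {AA, AO}; Orla ∈ {AA, AO}.
Weight each parental genotype pair by prior × P(type-O child):
  AO × AO: posterior weight 1; P(next child type A) = 3/4.
Weighted sum = 3/4.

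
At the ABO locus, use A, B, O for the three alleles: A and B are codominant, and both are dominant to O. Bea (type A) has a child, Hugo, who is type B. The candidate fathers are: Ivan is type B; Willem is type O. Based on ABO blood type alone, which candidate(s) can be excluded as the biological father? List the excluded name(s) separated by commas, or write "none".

Willem

A candidate is excluded only if no genotype consistent with his phenotype could produce a type B child with a type A mother.
Willem (type O): no genotype consistent with that phenotype can produce a type-B child with a type-A mother.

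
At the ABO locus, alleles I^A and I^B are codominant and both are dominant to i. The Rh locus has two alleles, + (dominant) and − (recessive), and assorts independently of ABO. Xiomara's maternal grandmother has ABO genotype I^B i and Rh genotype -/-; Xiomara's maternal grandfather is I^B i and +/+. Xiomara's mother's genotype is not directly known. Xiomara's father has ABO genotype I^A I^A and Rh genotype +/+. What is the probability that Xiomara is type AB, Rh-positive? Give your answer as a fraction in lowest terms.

1/2

Xiomara's mother's ABO genotype from I^B i × I^B i: 1/4 I^B I^B, 1/2 I^B i, 1/4 i i.
Crossing each possibility with the father I^A I^A and summing P(type AB): 1/4·1 + 1/2·1/2 + 1/4·0 = 1/2.
Similarly for Rh via the mother's Rh distribution: P(Rh+) = 1.
Independent loci: 1/2 × 1 = 1/2.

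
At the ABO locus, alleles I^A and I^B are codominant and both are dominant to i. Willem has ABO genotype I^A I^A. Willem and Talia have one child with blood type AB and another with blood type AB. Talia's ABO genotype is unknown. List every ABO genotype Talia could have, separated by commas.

For each candidate genotype of Talia, check whether crossing it with I^A I^A can produce every observed child phenotype.
  I^A I^A → possible child types {A} ✗
  I^A I^B → possible child types {A, AB} ✓
  I^A i → possible child types {A} ✗
  I^B I^B → possible child types {AB} ✓
  I^B i → possible child types {A, AB} ✓
  i i → possible child types {A} ✗

I^A I^B, I^B I^B, I^B i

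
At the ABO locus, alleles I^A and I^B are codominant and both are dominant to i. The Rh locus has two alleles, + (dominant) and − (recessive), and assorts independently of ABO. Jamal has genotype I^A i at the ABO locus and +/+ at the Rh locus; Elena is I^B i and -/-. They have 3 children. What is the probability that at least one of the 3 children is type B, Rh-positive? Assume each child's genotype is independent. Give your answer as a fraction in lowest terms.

37/64

ABO cross I^A i × I^B i → 1/4 O, 1/4 A, 1/4 B, 1/4 AB.
Rh cross +/+ × -/- → 1 Rh+; so P(type B, Rh-positive) = 1/4 × 1 = 1/4 per child.
P(none) = (3/4)^3 = 27/64; P(at least one) = 1 − 27/64 = 37/64.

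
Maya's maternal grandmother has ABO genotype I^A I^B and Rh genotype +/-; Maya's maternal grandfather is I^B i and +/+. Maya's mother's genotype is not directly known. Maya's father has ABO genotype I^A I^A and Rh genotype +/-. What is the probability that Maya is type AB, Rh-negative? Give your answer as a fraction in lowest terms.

1/16

Maya's mother's ABO genotype from I^A I^B × I^B i: 1/4 I^A I^B, 1/4 I^A i, 1/4 I^B I^B, 1/4 I^B i.
Crossing each possibility with the father I^A I^A and summing P(type AB): 1/4·1/2 + 1/4·0 + 1/4·1 + 1/4·1/2 = 1/2.
Similarly for Rh via the mother's Rh distribution: P(Rh-) = 1/8.
Independent loci: 1/2 × 1/8 = 1/16.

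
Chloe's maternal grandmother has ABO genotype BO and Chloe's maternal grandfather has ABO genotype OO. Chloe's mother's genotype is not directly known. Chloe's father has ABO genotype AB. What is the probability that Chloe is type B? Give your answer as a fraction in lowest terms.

Chloe's mother's ABO genotype from BO × OO: 1/2 BO, 1/2 OO.
Crossing each possibility with the father AB and summing P(type B): 1/2·1/2 + 1/2·1/2 = 1/2.

1/2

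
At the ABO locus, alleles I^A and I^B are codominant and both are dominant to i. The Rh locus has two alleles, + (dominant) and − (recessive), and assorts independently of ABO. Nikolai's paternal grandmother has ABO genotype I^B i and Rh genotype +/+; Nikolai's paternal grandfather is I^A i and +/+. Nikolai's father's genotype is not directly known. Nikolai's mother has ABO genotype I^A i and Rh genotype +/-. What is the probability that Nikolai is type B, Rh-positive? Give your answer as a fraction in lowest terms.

Nikolai's father's ABO genotype from I^B i × I^A i: 1/4 I^A I^B, 1/4 I^A i, 1/4 I^B i, 1/4 i i.
Crossing each possibility with the mother I^A i and summing P(type B): 1/4·1/4 + 1/4·0 + 1/4·1/4 + 1/4·0 = 1/8.
Similarly for Rh via the father's Rh distribution: P(Rh+) = 1.
Independent loci: 1/8 × 1 = 1/8.

1/8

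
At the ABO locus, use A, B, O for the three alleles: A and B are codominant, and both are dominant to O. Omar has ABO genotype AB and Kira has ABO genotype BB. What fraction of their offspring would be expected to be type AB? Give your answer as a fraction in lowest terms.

1/2

ABO cross AB × BB → offspring phenotypes: 1/2 B, 1/2 AB.
So P(type AB) = 1/2.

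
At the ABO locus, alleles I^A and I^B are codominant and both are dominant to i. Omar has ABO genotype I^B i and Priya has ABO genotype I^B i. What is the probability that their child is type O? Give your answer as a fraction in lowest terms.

1/4

ABO cross I^B i × I^B i → offspring phenotypes: 1/4 O, 3/4 B.
So P(type O) = 1/4.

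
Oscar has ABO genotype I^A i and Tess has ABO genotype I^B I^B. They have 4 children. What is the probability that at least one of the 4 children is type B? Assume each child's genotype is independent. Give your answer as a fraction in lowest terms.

15/16

ABO cross I^A i × I^B I^B → 1/2 B, 1/2 AB.
So P(type B) = 1/2 per child.
P(none) = (1/2)^4 = 1/16; P(at least one) = 1 − 1/16 = 15/16.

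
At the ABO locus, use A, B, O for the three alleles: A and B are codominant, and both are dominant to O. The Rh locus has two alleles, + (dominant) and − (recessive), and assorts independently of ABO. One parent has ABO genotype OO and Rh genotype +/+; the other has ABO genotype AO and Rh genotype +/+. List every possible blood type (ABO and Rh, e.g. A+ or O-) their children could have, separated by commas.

Gametes from OO × AO give offspring ABO genotypes AO, OO, i.e. phenotypes O, A.
Rh cross +/+ × +/+ → phenotypes Rh+.
Combining independently: O+, A+.

O+, A+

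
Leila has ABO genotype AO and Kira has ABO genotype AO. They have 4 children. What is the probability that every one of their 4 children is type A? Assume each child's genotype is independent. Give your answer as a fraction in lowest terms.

ABO cross AO × AO → 1/4 O, 3/4 A.
So P(type A) = 3/4 per child.
All 4 independent: (3/4)^4 = 81/256.

81/256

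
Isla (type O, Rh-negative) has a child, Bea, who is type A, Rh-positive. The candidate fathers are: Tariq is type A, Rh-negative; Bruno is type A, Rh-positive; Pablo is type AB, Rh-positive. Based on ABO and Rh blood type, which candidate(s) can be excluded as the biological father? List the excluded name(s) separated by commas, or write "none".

A candidate is excluded only if no genotype consistent with his phenotype could produce a type A, Rh-positive child with a type O, Rh-negative mother.
Tariq (type A, Rh-): no genotype consistent with that phenotype can produce a type-A Rh+ child with a type-O mother.

Tariq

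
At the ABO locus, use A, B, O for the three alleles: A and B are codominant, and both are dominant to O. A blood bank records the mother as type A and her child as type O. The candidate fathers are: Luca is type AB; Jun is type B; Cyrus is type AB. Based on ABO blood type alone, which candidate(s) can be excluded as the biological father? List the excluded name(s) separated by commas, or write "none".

A candidate is excluded only if no genotype consistent with his phenotype could produce a type O child with a type A mother.
Luca (type AB): no genotype consistent with that phenotype can produce a type-O child with a type-A mother.
Cyrus (type AB): no genotype consistent with that phenotype can produce a type-O child with a type-A mother.

Luca, Cyrus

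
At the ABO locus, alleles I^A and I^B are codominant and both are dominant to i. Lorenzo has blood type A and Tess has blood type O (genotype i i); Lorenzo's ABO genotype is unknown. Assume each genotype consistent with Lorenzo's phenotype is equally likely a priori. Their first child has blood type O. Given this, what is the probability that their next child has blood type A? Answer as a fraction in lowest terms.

1/2

Possible genotypes: Lorenzo ∈ {I^A I^A, I^A i}; Tess ∈ {i i}.
Weight each parental genotype pair by prior × P(type-O child):
  I^A i × i i: posterior weight 1; P(next child type A) = 1/2.
Weighted sum = 1/2.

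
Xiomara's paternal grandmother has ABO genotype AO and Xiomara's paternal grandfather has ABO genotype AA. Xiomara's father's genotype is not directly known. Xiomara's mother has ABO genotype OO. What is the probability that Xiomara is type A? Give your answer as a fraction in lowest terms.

3/4

Xiomara's father's ABO genotype from AO × AA: 1/2 AA, 1/2 AO.
Crossing each possibility with the mother OO and summing P(type A): 1/2·1 + 1/2·1/2 = 3/4.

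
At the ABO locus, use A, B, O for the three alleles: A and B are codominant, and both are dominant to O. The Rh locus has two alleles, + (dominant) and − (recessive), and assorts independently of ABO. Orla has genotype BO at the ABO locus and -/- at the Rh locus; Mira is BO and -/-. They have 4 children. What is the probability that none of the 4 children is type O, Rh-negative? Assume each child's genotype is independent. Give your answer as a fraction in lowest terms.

81/256

ABO cross BO × BO → 1/4 O, 3/4 B.
Rh cross -/- × -/- → 1 Rh-; so P(type O, Rh-negative) = 1/4 × 1 = 1/4 per child.
P(not type O, Rh-negative) = 3/4 for one child; (3/4)^4 = 81/256.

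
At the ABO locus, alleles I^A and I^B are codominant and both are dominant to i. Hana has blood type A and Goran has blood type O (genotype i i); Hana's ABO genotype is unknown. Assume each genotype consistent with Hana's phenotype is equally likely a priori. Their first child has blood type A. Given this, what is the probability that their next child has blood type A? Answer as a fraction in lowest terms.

Possible genotypes: Hana ∈ {I^A I^A, I^A i}; Goran ∈ {i i}.
Weight each parental genotype pair by prior × P(type-A child):
  I^A I^A × i i: posterior weight 2/3; P(next child type A) = 1.
  I^A i × i i: posterior weight 1/3; P(next child type A) = 1/2.
Weighted sum = 5/6.

5/6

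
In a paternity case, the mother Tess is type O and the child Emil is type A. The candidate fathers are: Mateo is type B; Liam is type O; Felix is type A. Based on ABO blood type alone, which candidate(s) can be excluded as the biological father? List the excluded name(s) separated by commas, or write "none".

A candidate is excluded only if no genotype consistent with his phenotype could produce a type A child with a type O mother.
Mateo (type B): no genotype consistent with that phenotype can produce a type-A child with a type-O mother.
Liam (type O): no genotype consistent with that phenotype can produce a type-A child with a type-O mother.

Mateo, Liam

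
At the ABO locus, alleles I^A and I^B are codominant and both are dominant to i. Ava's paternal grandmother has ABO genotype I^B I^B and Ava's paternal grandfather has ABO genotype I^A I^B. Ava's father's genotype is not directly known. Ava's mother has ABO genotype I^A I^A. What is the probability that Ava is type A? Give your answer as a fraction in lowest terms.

Ava's father's ABO genotype from I^B I^B × I^A I^B: 1/2 I^A I^B, 1/2 I^B I^B.
Crossing each possibility with the mother I^A I^A and summing P(type A): 1/2·1/2 + 1/2·0 = 1/4.

1/4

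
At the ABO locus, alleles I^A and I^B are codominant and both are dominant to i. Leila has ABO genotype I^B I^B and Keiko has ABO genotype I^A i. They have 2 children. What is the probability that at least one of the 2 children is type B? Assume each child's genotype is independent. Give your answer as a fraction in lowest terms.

3/4

ABO cross I^B I^B × I^A i → 1/2 B, 1/2 AB.
So P(type B) = 1/2 per child.
P(none) = (1/2)^2 = 1/4; P(at least one) = 1 − 1/4 = 3/4.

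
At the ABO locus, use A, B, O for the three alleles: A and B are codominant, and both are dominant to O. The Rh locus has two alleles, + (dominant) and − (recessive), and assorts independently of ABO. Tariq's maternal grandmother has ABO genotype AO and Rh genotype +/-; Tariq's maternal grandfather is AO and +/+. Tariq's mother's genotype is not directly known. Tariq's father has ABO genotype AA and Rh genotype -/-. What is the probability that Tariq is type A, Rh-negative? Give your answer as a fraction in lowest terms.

1/4

Tariq's mother's ABO genotype from AO × AO: 1/4 AA, 1/2 AO, 1/4 OO.
Crossing each possibility with the father AA and summing P(type A): 1/4·1 + 1/2·1 + 1/4·1 = 1.
Similarly for Rh via the mother's Rh distribution: P(Rh-) = 1/4.
Independent loci: 1 × 1/4 = 1/4.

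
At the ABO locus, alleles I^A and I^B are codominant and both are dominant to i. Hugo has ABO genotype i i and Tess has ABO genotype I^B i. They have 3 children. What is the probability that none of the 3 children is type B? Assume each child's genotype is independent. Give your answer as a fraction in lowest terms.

1/8

ABO cross i i × I^B i → 1/2 O, 1/2 B.
So P(type B) = 1/2 per child.
P(not type B) = 1/2 for one child; (1/2)^3 = 1/8.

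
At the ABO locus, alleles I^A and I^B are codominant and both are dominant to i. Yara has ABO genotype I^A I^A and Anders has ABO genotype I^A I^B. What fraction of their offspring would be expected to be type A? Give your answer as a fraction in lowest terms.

ABO cross I^A I^A × I^A I^B → offspring phenotypes: 1/2 A, 1/2 AB.
So P(type A) = 1/2.

1/2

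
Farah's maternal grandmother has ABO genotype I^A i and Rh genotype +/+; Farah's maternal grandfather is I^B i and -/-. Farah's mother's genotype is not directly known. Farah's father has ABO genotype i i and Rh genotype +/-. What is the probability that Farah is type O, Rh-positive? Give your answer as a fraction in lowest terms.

Farah's mother's ABO genotype from I^A i × I^B i: 1/4 I^A I^B, 1/4 I^A i, 1/4 I^B i, 1/4 i i.
Crossing each possibility with the father i i and summing P(type O): 1/4·0 + 1/4·1/2 + 1/4·1/2 + 1/4·1 = 1/2.
Similarly for Rh via the mother's Rh distribution: P(Rh+) = 3/4.
Independent loci: 1/2 × 3/4 = 3/8.

3/8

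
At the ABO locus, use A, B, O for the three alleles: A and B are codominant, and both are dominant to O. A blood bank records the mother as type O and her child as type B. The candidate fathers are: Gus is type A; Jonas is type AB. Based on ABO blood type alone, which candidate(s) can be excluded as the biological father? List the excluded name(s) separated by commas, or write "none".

Gus

A candidate is excluded only if no genotype consistent with his phenotype could produce a type B child with a type O mother.
Gus (type A): no genotype consistent with that phenotype can produce a type-B child with a type-O mother.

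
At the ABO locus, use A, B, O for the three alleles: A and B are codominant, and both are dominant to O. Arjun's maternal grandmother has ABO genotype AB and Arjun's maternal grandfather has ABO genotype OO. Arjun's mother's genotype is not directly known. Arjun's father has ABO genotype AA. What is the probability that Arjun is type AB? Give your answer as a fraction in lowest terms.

Arjun's mother's ABO genotype from AB × OO: 1/2 AO, 1/2 BO.
Crossing each possibility with the father AA and summing P(type AB): 1/2·0 + 1/2·1/2 = 1/4.

1/4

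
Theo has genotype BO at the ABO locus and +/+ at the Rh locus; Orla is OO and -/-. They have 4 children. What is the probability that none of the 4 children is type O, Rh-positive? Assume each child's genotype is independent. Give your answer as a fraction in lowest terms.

1/16

ABO cross BO × OO → 1/2 O, 1/2 B.
Rh cross +/+ × -/- → 1 Rh+; so P(type O, Rh-positive) = 1/2 × 1 = 1/2 per child.
P(not type O, Rh-positive) = 1/2 for one child; (1/2)^4 = 1/16.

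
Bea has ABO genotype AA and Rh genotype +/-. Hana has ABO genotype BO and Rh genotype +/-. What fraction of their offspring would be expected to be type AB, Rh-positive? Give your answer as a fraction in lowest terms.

ABO cross AA × BO → offspring phenotypes: 1/2 A, 1/2 AB.
Rh cross +/- × +/- → 3/4 Rh+, 1/4 Rh-.
Independent loci: P(type AB, Rh-positive) = 1/2 × 3/4 = 3/8.

3/8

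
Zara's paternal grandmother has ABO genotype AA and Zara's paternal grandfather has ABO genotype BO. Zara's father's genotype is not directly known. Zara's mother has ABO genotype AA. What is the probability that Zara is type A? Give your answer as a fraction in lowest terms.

Zara's father's ABO genotype from AA × BO: 1/2 AB, 1/2 AO.
Crossing each possibility with the mother AA and summing P(type A): 1/2·1/2 + 1/2·1 = 3/4.

3/4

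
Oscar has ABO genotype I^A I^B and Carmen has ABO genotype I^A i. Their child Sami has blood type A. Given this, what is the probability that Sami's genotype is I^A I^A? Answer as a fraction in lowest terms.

1/2

Cross I^A I^B × I^A i → 1/4 I^A I^A, 1/4 I^A I^B, 1/4 I^A i, 1/4 I^B i.
Type-A genotypes among offspring: I^A I^A (1/4), I^A i (1/4); total 1/2.
P(I^A I^A | type A) = (1/4) / (1/2) = 1/2.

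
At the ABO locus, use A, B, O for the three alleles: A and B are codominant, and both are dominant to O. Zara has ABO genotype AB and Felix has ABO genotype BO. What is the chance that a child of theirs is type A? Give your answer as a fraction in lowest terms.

1/4

ABO cross AB × BO → offspring phenotypes: 1/4 A, 1/2 B, 1/4 AB.
So P(type A) = 1/4.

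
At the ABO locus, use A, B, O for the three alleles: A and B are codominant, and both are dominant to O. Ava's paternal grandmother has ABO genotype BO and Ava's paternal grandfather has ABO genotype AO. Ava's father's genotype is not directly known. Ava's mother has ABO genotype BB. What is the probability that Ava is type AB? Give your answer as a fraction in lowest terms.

Ava's father's ABO genotype from BO × AO: 1/4 AB, 1/4 AO, 1/4 BO, 1/4 OO.
Crossing each possibility with the mother BB and summing P(type AB): 1/4·1/2 + 1/4·1/2 + 1/4·0 + 1/4·0 = 1/4.

1/4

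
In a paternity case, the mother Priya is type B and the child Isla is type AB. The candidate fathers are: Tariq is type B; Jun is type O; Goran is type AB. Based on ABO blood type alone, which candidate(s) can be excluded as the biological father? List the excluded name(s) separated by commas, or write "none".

A candidate is excluded only if no genotype consistent with his phenotype could produce a type AB child with a type B mother.
Tariq (type B): no genotype consistent with that phenotype can produce a type-AB child with a type-B mother.
Jun (type O): no genotype consistent with that phenotype can produce a type-AB child with a type-B mother.

Tariq, Jun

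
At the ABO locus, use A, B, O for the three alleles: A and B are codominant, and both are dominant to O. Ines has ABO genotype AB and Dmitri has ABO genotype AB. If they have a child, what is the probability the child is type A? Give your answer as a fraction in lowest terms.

1/4

ABO cross AB × AB → offspring phenotypes: 1/4 A, 1/4 B, 1/2 AB.
So P(type A) = 1/4.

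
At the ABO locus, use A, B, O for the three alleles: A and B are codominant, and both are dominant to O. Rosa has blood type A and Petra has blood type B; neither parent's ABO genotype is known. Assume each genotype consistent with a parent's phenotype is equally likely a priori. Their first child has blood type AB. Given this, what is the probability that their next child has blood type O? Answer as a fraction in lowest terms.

Possible genotypes: Rosa ∈ {AA, AO}; Petra ∈ {BB, BO}.
Weight each parental genotype pair by prior × P(type-AB child):
  AA × BB: posterior weight 4/9; P(next child type O) = 0.
  AA × BO: posterior weight 2/9; P(next child type O) = 0.
  AO × BB: posterior weight 2/9; P(next child type O) = 0.
  AO × BO: posterior weight 1/9; P(next child type O) = 1/4.
Weighted sum = 1/36.

1/36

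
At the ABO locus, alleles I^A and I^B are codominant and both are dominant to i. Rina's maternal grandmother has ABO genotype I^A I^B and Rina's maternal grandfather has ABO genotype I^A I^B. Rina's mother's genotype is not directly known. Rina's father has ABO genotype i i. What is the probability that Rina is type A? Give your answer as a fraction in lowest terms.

Rina's mother's ABO genotype from I^A I^B × I^A I^B: 1/4 I^A I^A, 1/2 I^A I^B, 1/4 I^B I^B.
Crossing each possibility with the father i i and summing P(type A): 1/4·1 + 1/2·1/2 + 1/4·0 = 1/2.

1/2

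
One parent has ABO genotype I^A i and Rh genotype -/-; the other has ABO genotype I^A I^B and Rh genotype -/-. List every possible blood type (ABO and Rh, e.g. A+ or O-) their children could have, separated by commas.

Gametes from I^A i × I^A I^B give offspring ABO genotypes I^A I^A, I^A I^B, I^A i, I^B i, i.e. phenotypes A, B, AB.
Rh cross -/- × -/- → phenotypes Rh-.
Combining independently: A-, B-, AB-.

A-, B-, AB-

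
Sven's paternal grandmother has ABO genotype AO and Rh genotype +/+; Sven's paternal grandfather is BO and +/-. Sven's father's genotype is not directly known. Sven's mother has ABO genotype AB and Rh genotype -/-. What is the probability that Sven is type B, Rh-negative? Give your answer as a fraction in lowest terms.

Sven's father's ABO genotype from AO × BO: 1/4 AB, 1/4 AO, 1/4 BO, 1/4 OO.
Crossing each possibility with the mother AB and summing P(type B): 1/4·1/4 + 1/4·1/4 + 1/4·1/2 + 1/4·1/2 = 3/8.
Similarly for Rh via the father's Rh distribution: P(Rh-) = 1/4.
Independent loci: 3/8 × 1/4 = 3/32.

3/32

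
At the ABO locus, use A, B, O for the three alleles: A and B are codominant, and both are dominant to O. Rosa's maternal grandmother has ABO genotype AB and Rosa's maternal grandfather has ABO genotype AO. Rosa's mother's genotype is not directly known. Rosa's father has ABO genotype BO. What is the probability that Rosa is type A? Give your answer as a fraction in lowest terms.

1/4

Rosa's mother's ABO genotype from AB × AO: 1/4 AA, 1/4 AB, 1/4 AO, 1/4 BO.
Crossing each possibility with the father BO and summing P(type A): 1/4·1/2 + 1/4·1/4 + 1/4·1/4 + 1/4·0 = 1/4.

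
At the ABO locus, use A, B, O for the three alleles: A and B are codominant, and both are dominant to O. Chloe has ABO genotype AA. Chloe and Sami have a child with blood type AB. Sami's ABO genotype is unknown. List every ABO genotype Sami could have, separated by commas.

For each candidate genotype of Sami, check whether crossing it with AA can produce every observed child phenotype.
  AA → possible child types {A} ✗
  AB → possible child types {A, AB} ✓
  AO → possible child types {A} ✗
  BB → possible child types {AB} ✓
  BO → possible child types {A, AB} ✓
  OO → possible child types {A} ✗

AB, BB, BO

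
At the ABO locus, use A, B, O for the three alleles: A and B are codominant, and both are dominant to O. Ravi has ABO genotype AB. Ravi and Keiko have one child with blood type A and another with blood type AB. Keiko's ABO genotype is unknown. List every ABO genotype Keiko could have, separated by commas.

AA, AB, AO, BO

For each candidate genotype of Keiko, check whether crossing it with AB can produce every observed child phenotype.
  AA → possible child types {A, AB} ✓
  AB → possible child types {A, B, AB} ✓
  AO → possible child types {A, B, AB} ✓
  BB → possible child types {B, AB} ✗
  BO → possible child types {A, B, AB} ✓
  OO → possible child types {A, B} ✗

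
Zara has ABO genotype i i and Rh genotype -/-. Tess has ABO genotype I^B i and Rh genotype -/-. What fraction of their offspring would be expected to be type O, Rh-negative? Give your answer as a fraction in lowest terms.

1/2

ABO cross i i × I^B i → offspring phenotypes: 1/2 O, 1/2 B.
Rh cross -/- × -/- → 1 Rh-.
Independent loci: P(type O, Rh-negative) = 1/2 × 1 = 1/2.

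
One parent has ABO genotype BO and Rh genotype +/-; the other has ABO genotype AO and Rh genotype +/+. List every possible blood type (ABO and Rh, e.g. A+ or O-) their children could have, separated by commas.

Gametes from BO × AO give offspring ABO genotypes AB, AO, BO, OO, i.e. phenotypes O, A, B, AB.
Rh cross +/- × +/+ → phenotypes Rh+.
Combining independently: O+, A+, B+, AB+.

O+, A+, B+, AB+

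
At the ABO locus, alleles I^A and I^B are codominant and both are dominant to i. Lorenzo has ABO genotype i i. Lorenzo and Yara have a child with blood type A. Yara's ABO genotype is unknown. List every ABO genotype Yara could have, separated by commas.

For each candidate genotype of Yara, check whether crossing it with i i can produce every observed child phenotype.
  I^A I^A → possible child types {A} ✓
  I^A I^B → possible child types {A, B} ✓
  I^A i → possible child types {O, A} ✓
  I^B I^B → possible child types {B} ✗
  I^B i → possible child types {O, B} ✗
  i i → possible child types {O} ✗

I^A I^A, I^A I^B, I^A i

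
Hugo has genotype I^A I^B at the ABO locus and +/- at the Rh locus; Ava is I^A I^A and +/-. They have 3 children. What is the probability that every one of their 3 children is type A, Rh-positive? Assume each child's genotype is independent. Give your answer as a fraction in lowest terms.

ABO cross I^A I^B × I^A I^A → 1/2 A, 1/2 AB.
Rh cross +/- × +/- → 3/4 Rh+, 1/4 Rh-; so P(type A, Rh-positive) = 1/2 × 3/4 = 3/8 per child.
All 3 independent: (3/8)^3 = 27/512.

27/512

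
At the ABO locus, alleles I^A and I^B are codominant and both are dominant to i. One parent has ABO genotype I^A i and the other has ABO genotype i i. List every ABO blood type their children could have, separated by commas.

O, A

Gametes from I^A i × i i give offspring ABO genotypes I^A i, i i, i.e. phenotypes O, A.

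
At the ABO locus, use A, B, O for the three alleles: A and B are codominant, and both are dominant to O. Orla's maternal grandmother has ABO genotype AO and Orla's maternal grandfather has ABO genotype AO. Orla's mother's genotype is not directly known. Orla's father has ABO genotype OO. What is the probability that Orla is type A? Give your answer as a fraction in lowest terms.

Orla's mother's ABO genotype from AO × AO: 1/4 AA, 1/2 AO, 1/4 OO.
Crossing each possibility with the father OO and summing P(type A): 1/4·1 + 1/2·1/2 + 1/4·0 = 1/2.

1/2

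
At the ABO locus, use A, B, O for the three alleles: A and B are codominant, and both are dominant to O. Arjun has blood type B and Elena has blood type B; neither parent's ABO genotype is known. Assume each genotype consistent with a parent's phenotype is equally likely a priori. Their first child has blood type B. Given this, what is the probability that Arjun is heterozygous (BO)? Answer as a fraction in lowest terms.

7/15

Possible genotypes: Arjun ∈ {BB, BO}; Elena ∈ {BB, BO}.
Weight each parental genotype pair by prior × P(type-B child):
  BB × BB: posterior weight 4/15.
  BB × BO: posterior weight 4/15.
  BO × BB: posterior weight 4/15.
  BO × BO: posterior weight 1/5.
Sum the posterior weight over pairs where Arjun is BO: 7/15.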